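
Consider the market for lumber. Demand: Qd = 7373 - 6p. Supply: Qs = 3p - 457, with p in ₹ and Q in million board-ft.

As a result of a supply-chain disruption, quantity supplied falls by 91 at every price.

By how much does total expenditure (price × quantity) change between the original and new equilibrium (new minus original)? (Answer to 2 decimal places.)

Original equilibrium: 7373 - 6p = 3p - 457 gives 7830 = 9p, so p = 870 and Q = 2153.
The shock moves the curves to Qd = 7373 - 6p and Qs = 3p - 548.
Clearing the new market: 7373 - 6p = 3p - 548, so p = 7921/9 ≈ 880.1111 and Q = 6277/3 ≈ 2092.3333.
Expenditure moves from 870×2153 = 1873110 to 880.1111×2092.3333 = 1841485.8148; change = -31624.19.

-31624.19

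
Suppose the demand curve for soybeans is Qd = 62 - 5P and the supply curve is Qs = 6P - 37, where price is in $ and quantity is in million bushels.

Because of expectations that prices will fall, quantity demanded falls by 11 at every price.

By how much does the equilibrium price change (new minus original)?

-1

Original equilibrium: 62 - 5P = 6P - 37 gives 99 = 11P, so P = 9 and Q = 17.
The new curves are Qd = 51 - 5P (demand) and Qs = 6P - 37 (supply).
New equilibrium: 51 - 5P = 6P - 37 ⇒ 88 = 11P ⇒ P = 8, Q = 11.
ΔP = 8 − 9 = -1.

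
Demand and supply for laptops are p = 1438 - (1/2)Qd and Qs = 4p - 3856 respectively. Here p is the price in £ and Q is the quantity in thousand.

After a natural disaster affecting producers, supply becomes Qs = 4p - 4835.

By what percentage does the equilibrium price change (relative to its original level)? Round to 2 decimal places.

+14.54

Original equilibrium: 2876 - 2p = 4p - 3856 gives 6732 = 6p, so p = 1122 and Q = 632.
With the change applied: demand Qd = 2876 - 2p, supply Qs = 4p - 4835.
Equate the new curves: 2876 - 2p = 4p - 4835, giving 7711 = 6p, p = 7711/6 ≈ 1285.1667, Q = 917/3 ≈ 305.6667.
%Δp = (1285.1667 − 1122) / 1122 × 100 = +14.54%.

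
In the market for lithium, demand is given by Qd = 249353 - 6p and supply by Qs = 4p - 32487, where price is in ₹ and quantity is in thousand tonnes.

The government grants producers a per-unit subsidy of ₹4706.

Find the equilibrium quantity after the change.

Solve the original market: 249353 - 6p = 4p - 32487, hence p = 28184 and Q = 80249.
Since sellers receive the price plus the subsidy, the effective supply curve becomes Qs = 4p - 13663.
Setting them equal: 249353 - 6p = 4p - 13663 → 263016 = 10p, so p = 26301.6 and Q = 91543.4.

91543.4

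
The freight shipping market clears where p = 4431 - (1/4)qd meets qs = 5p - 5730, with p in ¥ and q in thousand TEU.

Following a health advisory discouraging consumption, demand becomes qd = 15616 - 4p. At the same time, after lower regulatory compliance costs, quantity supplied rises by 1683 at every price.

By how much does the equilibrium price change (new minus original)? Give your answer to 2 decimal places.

-421.22

Original equilibrium: 17724 - 4p = 5p - 5730 gives 23454 = 9p, so p = 2606 and q = 7300.
The new curves are qd = 15616 - 4p (demand) and qs = 5p - 4047 (supply).
Clearing the new market: 15616 - 4p = 5p - 4047, so p = 19663/9 ≈ 2184.7778 and q = 61892/9 ≈ 6876.8889.
Δp = 2184.7778 − 2606 = -421.22.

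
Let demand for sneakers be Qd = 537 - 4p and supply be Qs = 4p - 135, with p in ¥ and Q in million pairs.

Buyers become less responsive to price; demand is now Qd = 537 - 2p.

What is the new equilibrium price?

Solve the original market: 537 - 4p = 4p - 135, hence p = 84 and Q = 201.
After the shift, demand is Qd = 537 - 2p and supply is Qs = 4p - 135.
Setting them equal: 537 - 2p = 4p - 135 → 672 = 6p, so p = 112 and Q = 313.

112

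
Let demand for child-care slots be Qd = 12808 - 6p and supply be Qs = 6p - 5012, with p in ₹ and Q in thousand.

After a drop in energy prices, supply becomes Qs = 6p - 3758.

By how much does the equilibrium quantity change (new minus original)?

+627

Initially, 12808 - 6p = 6p - 5012, so 17820 = 12p and p = 1485, Q = 3898.
With the change applied: demand Qd = 12808 - 6p, supply Qs = 6p - 3758.
Equate the new curves: 12808 - 6p = 6p - 3758, giving 16566 = 12p, p = 1380.5, Q = 4525.
ΔQ = 4525 − 3898 = +627.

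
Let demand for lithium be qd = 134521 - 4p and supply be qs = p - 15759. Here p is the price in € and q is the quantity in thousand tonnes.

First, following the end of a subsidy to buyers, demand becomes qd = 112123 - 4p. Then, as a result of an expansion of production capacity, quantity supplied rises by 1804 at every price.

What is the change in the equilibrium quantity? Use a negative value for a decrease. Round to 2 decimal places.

-3036.40

Solve the original market: 134521 - 4p = p - 15759, hence p = 30056 and q = 14297.
The new curves are qd = 112123 - 4p (demand) and qs = p - 13955 (supply).
Equate the new curves: 112123 - 4p = p - 13955, giving 126078 = 5p, p = 25215.6, q = 11260.6.
Δq = 11260.6 − 14297 = -3036.40.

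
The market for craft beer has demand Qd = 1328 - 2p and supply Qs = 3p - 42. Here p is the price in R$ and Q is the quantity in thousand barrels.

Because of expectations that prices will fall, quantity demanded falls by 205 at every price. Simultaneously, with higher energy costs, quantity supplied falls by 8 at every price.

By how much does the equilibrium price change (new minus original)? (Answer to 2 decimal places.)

Before the shock: 1328 - 2p = 3p - 42 ⇒ 1370 = 5p ⇒ p = 274, Q = 780.
The shock moves the curves to Qd = 1123 - 2p and Qs = 3p - 50.
New equilibrium: 1123 - 2p = 3p - 50 ⇒ 1173 = 5p ⇒ p = 234.6, Q = 653.8.
Δp = 234.6 − 274 = -39.40.

-39.40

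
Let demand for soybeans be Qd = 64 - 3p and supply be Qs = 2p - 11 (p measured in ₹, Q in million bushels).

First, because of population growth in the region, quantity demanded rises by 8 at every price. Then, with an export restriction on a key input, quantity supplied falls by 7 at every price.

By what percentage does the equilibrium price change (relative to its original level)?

+20

Before the shock: 64 - 3p = 2p - 11 ⇒ 75 = 5p ⇒ p = 15, Q = 19.
After the shift, demand is Qd = 72 - 3p and supply is Qs = 2p - 18.
Equate the new curves: 72 - 3p = 2p - 18, giving 90 = 5p, p = 18, Q = 18.
%Δp = (18 − 15) / 15 × 100 = +20%.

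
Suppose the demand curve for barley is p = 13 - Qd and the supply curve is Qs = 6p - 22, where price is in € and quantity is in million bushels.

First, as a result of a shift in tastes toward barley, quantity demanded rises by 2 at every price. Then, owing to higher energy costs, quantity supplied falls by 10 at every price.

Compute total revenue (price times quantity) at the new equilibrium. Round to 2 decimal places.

55.63

Original equilibrium: 13 - p = 6p - 22 gives 35 = 7p, so p = 5 and Q = 8.
With the change applied: demand Qd = 15 - p, supply Qs = 6p - 32.
Equate the new curves: 15 - p = 6p - 32, giving 47 = 7p, p = 47/7 ≈ 6.7143, Q = 58/7 ≈ 8.2857.
New expenditure = 6.7143 × 8.2857 = 55.63.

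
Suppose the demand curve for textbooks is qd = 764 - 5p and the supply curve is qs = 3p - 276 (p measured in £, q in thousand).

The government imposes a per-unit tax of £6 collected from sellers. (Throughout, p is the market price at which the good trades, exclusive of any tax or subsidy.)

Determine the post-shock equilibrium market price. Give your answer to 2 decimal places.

Solve the original market: 764 - 5p = 3p - 276, hence p = 130 and q = 114.
Since sellers keep the price net of the tax, the effective supply curve becomes qs = 3p - 294.
Clearing the new market: 764 - 5p = 3p - 294, so p = 132.25 and q = 102.75.

132.25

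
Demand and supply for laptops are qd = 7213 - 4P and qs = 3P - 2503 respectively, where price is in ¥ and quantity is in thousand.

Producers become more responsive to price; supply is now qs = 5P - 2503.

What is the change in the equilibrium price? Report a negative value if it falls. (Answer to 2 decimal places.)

Before the shock: 7213 - 4P = 3P - 2503 ⇒ 9716 = 7P ⇒ P = 1388, q = 1661.
The new curves are qd = 7213 - 4P (demand) and qs = 5P - 2503 (supply).
Setting them equal: 7213 - 4P = 5P - 2503 → 9716 = 9P, so P = 9716/9 ≈ 1079.5556 and q = 26053/9 ≈ 2894.7778.
ΔP = 1079.5556 − 1388 = -308.44.

-308.44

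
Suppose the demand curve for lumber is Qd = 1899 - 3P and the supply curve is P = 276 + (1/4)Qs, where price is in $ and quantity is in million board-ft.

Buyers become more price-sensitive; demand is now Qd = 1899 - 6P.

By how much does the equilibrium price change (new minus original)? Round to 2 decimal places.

Solve the original market: 1899 - 3P = 4P - 1104, hence P = 429 and Q = 612.
The new curves are Qd = 1899 - 6P (demand) and Qs = 4P - 1104 (supply).
Equate the new curves: 1899 - 6P = 4P - 1104, giving 3003 = 10P, P = 300.3, Q = 97.2.
ΔP = 300.3 − 429 = -128.70.

-128.70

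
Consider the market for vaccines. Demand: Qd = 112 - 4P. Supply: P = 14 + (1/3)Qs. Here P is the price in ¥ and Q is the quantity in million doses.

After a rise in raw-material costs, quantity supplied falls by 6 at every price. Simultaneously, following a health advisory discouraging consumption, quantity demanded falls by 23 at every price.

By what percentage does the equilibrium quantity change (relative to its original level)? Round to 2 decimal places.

Initially, 112 - 4P = 3P - 42, so 154 = 7P and P = 22, Q = 24.
The shock moves the curves to Qd = 89 - 4P and Qs = 3P - 48.
New equilibrium: 89 - 4P = 3P - 48 ⇒ 137 = 7P ⇒ P = 137/7 ≈ 19.5714, Q = 75/7 ≈ 10.7143.
%ΔQ = (10.7143 − 24) / 24 × 100 = -55.36%.

-55.36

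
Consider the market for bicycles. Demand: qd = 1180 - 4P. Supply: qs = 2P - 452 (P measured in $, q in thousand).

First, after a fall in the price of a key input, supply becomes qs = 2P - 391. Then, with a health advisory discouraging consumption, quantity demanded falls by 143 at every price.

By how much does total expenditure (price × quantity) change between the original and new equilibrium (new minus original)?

Original equilibrium: 1180 - 4P = 2P - 452 gives 1632 = 6P, so P = 272 and q = 92.
After the shift, demand is qd = 1037 - 4P and supply is qs = 2P - 391.
Clearing the new market: 1037 - 4P = 2P - 391, so P = 238 and q = 85.
Expenditure moves from 272×92 = 25024 to 238×85 = 20230; change = -4794.

-4794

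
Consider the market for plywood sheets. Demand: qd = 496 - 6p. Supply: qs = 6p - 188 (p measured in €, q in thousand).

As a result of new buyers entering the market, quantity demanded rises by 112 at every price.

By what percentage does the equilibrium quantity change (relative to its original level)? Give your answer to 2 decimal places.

Original equilibrium: 496 - 6p = 6p - 188 gives 684 = 12p, so p = 57 and q = 154.
After the shift, demand is qd = 608 - 6p and supply is qs = 6p - 188.
Setting them equal: 608 - 6p = 6p - 188 → 796 = 12p, so p = 199/3 ≈ 66.3333 and q = 210.
%Δq = (210 − 154) / 154 × 100 = +36.36%.

+36.36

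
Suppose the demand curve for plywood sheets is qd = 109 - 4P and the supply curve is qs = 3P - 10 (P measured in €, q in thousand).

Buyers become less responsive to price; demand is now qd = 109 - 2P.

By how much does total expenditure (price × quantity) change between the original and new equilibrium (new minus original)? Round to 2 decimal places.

+764.32

Original equilibrium: 109 - 4P = 3P - 10 gives 119 = 7P, so P = 17 and q = 41.
With the change applied: demand qd = 109 - 2P, supply qs = 3P - 10.
Clearing the new market: 109 - 2P = 3P - 10, so P = 23.8 and q = 61.4.
Expenditure moves from 17×41 = 697 to 23.8×61.4 = 1461.32; change = +764.32.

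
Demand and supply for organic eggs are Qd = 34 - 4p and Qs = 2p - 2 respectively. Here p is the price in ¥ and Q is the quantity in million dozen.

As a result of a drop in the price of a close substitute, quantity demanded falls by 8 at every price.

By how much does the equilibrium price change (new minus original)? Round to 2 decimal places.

Before the shock: 34 - 4p = 2p - 2 ⇒ 36 = 6p ⇒ p = 6, Q = 10.
With the change applied: demand Qd = 26 - 4p, supply Qs = 2p - 2.
Equate the new curves: 26 - 4p = 2p - 2, giving 28 = 6p, p = 14/3 ≈ 4.6667, Q = 22/3 ≈ 7.3333.
Δp = 4.6667 − 6 = -1.33.

-1.33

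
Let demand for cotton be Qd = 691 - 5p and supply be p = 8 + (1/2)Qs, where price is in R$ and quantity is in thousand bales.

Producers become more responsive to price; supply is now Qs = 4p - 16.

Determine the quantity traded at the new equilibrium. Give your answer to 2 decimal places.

Original equilibrium: 691 - 5p = 2p - 16 gives 707 = 7p, so p = 101 and Q = 186.
After the shift, demand is Qd = 691 - 5p and supply is Qs = 4p - 16.
Equate the new curves: 691 - 5p = 4p - 16, giving 707 = 9p, p = 707/9 ≈ 78.5556, Q = 2684/9 ≈ 298.2222.

298.22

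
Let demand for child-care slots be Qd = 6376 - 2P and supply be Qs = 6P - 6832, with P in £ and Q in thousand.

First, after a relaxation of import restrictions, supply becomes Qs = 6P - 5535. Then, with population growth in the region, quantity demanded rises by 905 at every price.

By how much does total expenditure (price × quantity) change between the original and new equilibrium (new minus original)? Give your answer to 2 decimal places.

Initially, 6376 - 2P = 6P - 6832, so 13208 = 8P and P = 1651, Q = 3074.
After the shift, demand is Qd = 7281 - 2P and supply is Qs = 6P - 5535.
New equilibrium: 7281 - 2P = 6P - 5535 ⇒ 12816 = 8P ⇒ P = 1602, Q = 4077.
Expenditure moves from 1651×3074 = 5075174 to 1602×4077 = 6531354; change = +1456180.00.

+1456180.00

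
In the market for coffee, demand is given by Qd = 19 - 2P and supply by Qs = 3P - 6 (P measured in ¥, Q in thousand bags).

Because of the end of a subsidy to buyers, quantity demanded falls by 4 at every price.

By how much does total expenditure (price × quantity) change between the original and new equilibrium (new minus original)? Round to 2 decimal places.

-17.28

Initially, 19 - 2P = 3P - 6, so 25 = 5P and P = 5, Q = 9.
After the shift, demand is Qd = 15 - 2P and supply is Qs = 3P - 6.
Equate the new curves: 15 - 2P = 3P - 6, giving 21 = 5P, P = 4.2, Q = 6.6.
Expenditure moves from 5×9 = 45 to 4.2×6.6 = 27.72; change = -17.28.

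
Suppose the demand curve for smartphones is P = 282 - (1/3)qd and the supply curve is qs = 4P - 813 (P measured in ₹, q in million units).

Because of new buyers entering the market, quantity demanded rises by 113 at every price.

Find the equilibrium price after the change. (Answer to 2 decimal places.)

253.14

Before the shock: 846 - 3P = 4P - 813 ⇒ 1659 = 7P ⇒ P = 237, q = 135.
The new curves are qd = 959 - 3P (demand) and qs = 4P - 813 (supply).
Setting them equal: 959 - 3P = 4P - 813 → 1772 = 7P, so P = 1772/7 ≈ 253.1429 and q = 1397/7 ≈ 199.5714.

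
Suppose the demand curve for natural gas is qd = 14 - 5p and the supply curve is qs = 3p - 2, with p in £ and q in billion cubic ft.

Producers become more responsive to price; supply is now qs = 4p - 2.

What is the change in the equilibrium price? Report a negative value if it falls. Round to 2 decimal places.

Initially, 14 - 5p = 3p - 2, so 16 = 8p and p = 2, q = 4.
The new curves are qd = 14 - 5p (demand) and qs = 4p - 2 (supply).
Setting them equal: 14 - 5p = 4p - 2 → 16 = 9p, so p = 16/9 ≈ 1.7778 and q = 46/9 ≈ 5.1111.
Δp = 1.7778 − 2 = -0.22.

-0.22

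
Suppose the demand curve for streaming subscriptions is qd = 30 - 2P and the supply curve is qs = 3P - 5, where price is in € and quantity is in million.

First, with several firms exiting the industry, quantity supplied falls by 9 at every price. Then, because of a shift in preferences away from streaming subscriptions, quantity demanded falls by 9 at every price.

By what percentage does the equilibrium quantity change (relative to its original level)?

-56.25

Solve the original market: 30 - 2P = 3P - 5, hence P = 7 and q = 16.
The new curves are qd = 21 - 2P (demand) and qs = 3P - 14 (supply).
Clearing the new market: 21 - 2P = 3P - 14, so P = 7 and q = 7.
%Δq = (7 − 16) / 16 × 100 = -56.25%.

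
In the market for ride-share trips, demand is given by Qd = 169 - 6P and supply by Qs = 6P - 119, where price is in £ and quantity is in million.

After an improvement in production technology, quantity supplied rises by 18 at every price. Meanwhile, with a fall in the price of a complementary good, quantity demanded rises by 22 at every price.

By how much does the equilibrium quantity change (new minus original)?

+20

Solve the original market: 169 - 6P = 6P - 119, hence P = 24 and Q = 25.
With the change applied: demand Qd = 191 - 6P, supply Qs = 6P - 101.
New equilibrium: 191 - 6P = 6P - 101 ⇒ 292 = 12P ⇒ P = 73/3 ≈ 24.3333, Q = 45.
ΔQ = 45 − 25 = +20.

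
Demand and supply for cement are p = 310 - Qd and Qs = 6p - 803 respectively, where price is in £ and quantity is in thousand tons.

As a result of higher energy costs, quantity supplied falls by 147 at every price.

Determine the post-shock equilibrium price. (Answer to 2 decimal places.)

Solve the original market: 310 - p = 6p - 803, hence p = 159 and Q = 151.
With the change applied: demand Qd = 310 - p, supply Qs = 6p - 950.
New equilibrium: 310 - p = 6p - 950 ⇒ 1260 = 7p ⇒ p = 180, Q = 130.

180.00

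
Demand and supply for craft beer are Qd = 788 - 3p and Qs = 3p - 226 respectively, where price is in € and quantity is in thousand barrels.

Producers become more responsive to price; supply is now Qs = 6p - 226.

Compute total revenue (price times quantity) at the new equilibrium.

50700

Solve the original market: 788 - 3p = 3p - 226, hence p = 169 and Q = 281.
The new curves are Qd = 788 - 3p (demand) and Qs = 6p - 226 (supply).
Setting them equal: 788 - 3p = 6p - 226 → 1014 = 9p, so p = 338/3 ≈ 112.6667 and Q = 450.
New expenditure = 112.6667 × 450 = 50700.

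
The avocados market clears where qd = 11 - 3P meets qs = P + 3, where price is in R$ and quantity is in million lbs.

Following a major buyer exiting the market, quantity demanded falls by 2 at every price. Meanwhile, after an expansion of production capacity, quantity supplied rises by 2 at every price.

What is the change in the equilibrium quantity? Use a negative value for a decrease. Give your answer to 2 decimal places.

+1.00

Initially, 11 - 3P = P + 3, so 8 = 4P and P = 2, q = 5.
After the shift, demand is qd = 9 - 3P and supply is qs = P + 5.
Equate the new curves: 9 - 3P = P + 5, giving 4 = 4P, P = 1, q = 6.
Δq = 6 − 5 = +1.00.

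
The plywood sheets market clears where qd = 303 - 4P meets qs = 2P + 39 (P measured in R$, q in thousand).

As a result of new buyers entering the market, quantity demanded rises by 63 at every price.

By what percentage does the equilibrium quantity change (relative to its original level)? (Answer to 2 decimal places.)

+16.54

Initially, 303 - 4P = 2P + 39, so 264 = 6P and P = 44, q = 127.
With the change applied: demand qd = 366 - 4P, supply qs = 2P + 39.
Equate the new curves: 366 - 4P = 2P + 39, giving 327 = 6P, P = 54.5, q = 148.
%Δq = (148 − 127) / 127 × 100 = +16.54%.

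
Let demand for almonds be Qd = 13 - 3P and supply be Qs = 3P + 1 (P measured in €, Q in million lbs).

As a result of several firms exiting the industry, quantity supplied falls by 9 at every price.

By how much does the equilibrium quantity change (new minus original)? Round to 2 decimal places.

Before the shock: 13 - 3P = 3P + 1 ⇒ 12 = 6P ⇒ P = 2, Q = 7.
The new curves are Qd = 13 - 3P (demand) and Qs = 3P - 8 (supply).
Setting them equal: 13 - 3P = 3P - 8 → 21 = 6P, so P = 3.5 and Q = 2.5.
ΔQ = 2.5 − 7 = -4.50.

-4.50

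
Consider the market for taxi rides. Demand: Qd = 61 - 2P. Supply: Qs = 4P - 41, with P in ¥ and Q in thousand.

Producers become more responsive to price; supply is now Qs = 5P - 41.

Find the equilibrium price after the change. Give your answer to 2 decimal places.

Initially, 61 - 2P = 4P - 41, so 102 = 6P and P = 17, Q = 27.
After the shift, demand is Qd = 61 - 2P and supply is Qs = 5P - 41.
New equilibrium: 61 - 2P = 5P - 41 ⇒ 102 = 7P ⇒ P = 102/7 ≈ 14.5714, Q = 223/7 ≈ 31.8571.

14.57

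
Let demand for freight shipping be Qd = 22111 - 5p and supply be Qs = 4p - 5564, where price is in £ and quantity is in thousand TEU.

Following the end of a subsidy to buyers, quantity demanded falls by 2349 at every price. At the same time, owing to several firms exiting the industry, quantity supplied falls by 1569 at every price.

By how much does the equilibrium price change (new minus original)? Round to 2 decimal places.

Solve the original market: 22111 - 5p = 4p - 5564, hence p = 3075 and Q = 6736.
After the shift, demand is Qd = 19762 - 5p and supply is Qs = 4p - 7133.
Clearing the new market: 19762 - 5p = 4p - 7133, so p = 8965/3 ≈ 2988.3333 and Q = 14461/3 ≈ 4820.3333.
Δp = 2988.3333 − 3075 = -86.67.

-86.67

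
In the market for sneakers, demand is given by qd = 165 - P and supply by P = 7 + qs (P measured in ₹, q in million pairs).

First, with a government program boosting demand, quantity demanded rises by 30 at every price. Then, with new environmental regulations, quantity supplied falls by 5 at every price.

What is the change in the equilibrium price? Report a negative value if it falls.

+17.5

Solve the original market: 165 - P = P - 7, hence P = 86 and q = 79.
After the shift, demand is qd = 195 - P and supply is qs = P - 12.
New equilibrium: 195 - P = P - 12 ⇒ 207 = 2P ⇒ P = 103.5, q = 91.5.
ΔP = 103.5 − 86 = +17.5.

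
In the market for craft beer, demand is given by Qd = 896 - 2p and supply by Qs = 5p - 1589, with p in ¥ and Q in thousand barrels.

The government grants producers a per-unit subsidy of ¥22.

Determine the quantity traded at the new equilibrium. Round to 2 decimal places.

217.43

Original equilibrium: 896 - 2p = 5p - 1589 gives 2485 = 7p, so p = 355 and Q = 186.
Since sellers receive the price plus the subsidy, the effective supply curve becomes Qs = 5p - 1479.
Equate the new curves: 896 - 2p = 5p - 1479, giving 2375 = 7p, p = 2375/7 ≈ 339.2857, Q = 1522/7 ≈ 217.4286.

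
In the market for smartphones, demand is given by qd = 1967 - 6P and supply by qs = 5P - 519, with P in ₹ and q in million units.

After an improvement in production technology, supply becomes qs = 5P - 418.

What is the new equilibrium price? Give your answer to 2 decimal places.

Original equilibrium: 1967 - 6P = 5P - 519 gives 2486 = 11P, so P = 226 and q = 611.
The shock moves the curves to qd = 1967 - 6P and qs = 5P - 418.
Equate the new curves: 1967 - 6P = 5P - 418, giving 2385 = 11P, P = 2385/11 ≈ 216.8182, q = 7327/11 ≈ 666.0909.

216.82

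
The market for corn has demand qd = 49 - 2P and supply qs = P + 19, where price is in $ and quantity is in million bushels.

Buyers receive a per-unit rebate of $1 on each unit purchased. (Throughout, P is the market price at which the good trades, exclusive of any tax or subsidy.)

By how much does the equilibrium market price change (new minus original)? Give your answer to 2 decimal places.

Before the shock: 49 - 2P = P + 19 ⇒ 30 = 3P ⇒ P = 10, q = 29.
Since buyers' out-of-pocket price is the market price minus the rebate, the effective demand curve becomes qd = 51 - 2P.
Equate the new curves: 51 - 2P = P + 19, giving 32 = 3P, P = 32/3 ≈ 10.6667, q = 89/3 ≈ 29.6667.
ΔP = 10.6667 − 10 = +0.67.

+0.67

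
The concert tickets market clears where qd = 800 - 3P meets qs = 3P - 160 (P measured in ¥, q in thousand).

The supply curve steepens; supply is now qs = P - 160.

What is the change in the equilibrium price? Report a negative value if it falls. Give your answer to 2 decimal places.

+80.00

Original equilibrium: 800 - 3P = 3P - 160 gives 960 = 6P, so P = 160 and q = 320.
With the change applied: demand qd = 800 - 3P, supply qs = P - 160.
Setting them equal: 800 - 3P = P - 160 → 960 = 4P, so P = 240 and q = 80.
ΔP = 240 − 160 = +80.00.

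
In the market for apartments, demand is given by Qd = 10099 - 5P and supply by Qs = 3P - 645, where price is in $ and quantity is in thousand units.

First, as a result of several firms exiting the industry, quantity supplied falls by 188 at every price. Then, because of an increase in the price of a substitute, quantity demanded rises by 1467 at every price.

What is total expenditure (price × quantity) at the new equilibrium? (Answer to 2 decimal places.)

5915291.67

Solve the original market: 10099 - 5P = 3P - 645, hence P = 1343 and Q = 3384.
The new curves are Qd = 11566 - 5P (demand) and Qs = 3P - 833 (supply).
Setting them equal: 11566 - 5P = 3P - 833 → 12399 = 8P, so P = 1549.875 and Q = 3816.625.
New expenditure = 1549.875 × 3816.625 = 5915291.67.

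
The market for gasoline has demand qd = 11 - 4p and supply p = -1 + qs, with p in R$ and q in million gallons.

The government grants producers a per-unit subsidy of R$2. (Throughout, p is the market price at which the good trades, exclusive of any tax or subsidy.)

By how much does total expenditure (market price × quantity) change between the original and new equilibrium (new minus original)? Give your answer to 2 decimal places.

Before the shock: 11 - 4p = p + 1 ⇒ 10 = 5p ⇒ p = 2, q = 3.
Since sellers receive the price plus the subsidy, the effective supply curve becomes qs = p + 3.
Setting them equal: 11 - 4p = p + 3 → 8 = 5p, so p = 1.6 and q = 4.6.
Expenditure moves from 2×3 = 6 to 1.6×4.6 = 7.36; change = +1.36.

+1.36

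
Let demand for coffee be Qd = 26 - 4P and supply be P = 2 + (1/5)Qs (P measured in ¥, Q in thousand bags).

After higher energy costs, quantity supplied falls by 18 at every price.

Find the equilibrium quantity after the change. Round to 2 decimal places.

Initially, 26 - 4P = 5P - 10, so 36 = 9P and P = 4, Q = 10.
After the shift, demand is Qd = 26 - 4P and supply is Qs = 5P - 28.
Setting them equal: 26 - 4P = 5P - 28 → 54 = 9P, so P = 6 and Q = 2.

2.00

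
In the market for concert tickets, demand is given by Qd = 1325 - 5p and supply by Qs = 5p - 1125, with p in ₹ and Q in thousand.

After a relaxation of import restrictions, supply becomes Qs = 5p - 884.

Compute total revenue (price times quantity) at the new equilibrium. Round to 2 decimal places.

Solve the original market: 1325 - 5p = 5p - 1125, hence p = 245 and Q = 100.
With the change applied: demand Qd = 1325 - 5p, supply Qs = 5p - 884.
Equate the new curves: 1325 - 5p = 5p - 884, giving 2209 = 10p, p = 220.9, Q = 220.5.
New expenditure = 220.9 × 220.5 = 48708.45.

48708.45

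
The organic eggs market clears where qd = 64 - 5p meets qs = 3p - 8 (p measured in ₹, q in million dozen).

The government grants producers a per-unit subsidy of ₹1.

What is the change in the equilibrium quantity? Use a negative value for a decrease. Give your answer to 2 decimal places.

Original equilibrium: 64 - 5p = 3p - 8 gives 72 = 8p, so p = 9 and q = 19.
Since sellers receive the price plus the subsidy, the effective supply curve becomes qs = 3p - 5.
Setting them equal: 64 - 5p = 3p - 5 → 69 = 8p, so p = 8.625 and q = 20.875.
Δq = 20.875 − 19 = +1.88.

+1.88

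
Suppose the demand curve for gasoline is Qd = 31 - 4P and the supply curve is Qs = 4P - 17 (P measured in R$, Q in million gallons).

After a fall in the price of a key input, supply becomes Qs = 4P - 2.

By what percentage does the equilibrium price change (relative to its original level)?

-31.25

Solve the original market: 31 - 4P = 4P - 17, hence P = 6 and Q = 7.
The new curves are Qd = 31 - 4P (demand) and Qs = 4P - 2 (supply).
Equate the new curves: 31 - 4P = 4P - 2, giving 33 = 8P, P = 4.125, Q = 14.5.
%ΔP = (4.125 − 6) / 6 × 100 = -31.25%.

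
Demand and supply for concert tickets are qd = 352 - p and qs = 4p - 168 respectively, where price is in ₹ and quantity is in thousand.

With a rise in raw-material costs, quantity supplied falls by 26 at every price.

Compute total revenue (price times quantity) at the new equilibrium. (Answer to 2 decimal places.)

26513.76

Original equilibrium: 352 - p = 4p - 168 gives 520 = 5p, so p = 104 and q = 248.
After the shift, demand is qd = 352 - p and supply is qs = 4p - 194.
Clearing the new market: 352 - p = 4p - 194, so p = 109.2 and q = 242.8.
New expenditure = 109.2 × 242.8 = 26513.76.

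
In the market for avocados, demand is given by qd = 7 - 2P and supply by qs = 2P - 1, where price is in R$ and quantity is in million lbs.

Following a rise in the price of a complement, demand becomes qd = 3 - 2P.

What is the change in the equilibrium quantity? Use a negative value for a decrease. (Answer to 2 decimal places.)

Before the shock: 7 - 2P = 2P - 1 ⇒ 8 = 4P ⇒ P = 2, q = 3.
With the change applied: demand qd = 3 - 2P, supply qs = 2P - 1.
Setting them equal: 3 - 2P = 2P - 1 → 4 = 4P, so P = 1 and q = 1.
Δq = 1 − 3 = -2.00.

-2.00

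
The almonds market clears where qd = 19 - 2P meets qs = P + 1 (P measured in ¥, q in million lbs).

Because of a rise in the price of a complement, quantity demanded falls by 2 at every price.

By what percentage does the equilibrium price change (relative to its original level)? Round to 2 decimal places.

-11.11

Initially, 19 - 2P = P + 1, so 18 = 3P and P = 6, q = 7.
With the change applied: demand qd = 17 - 2P, supply qs = P + 1.
Clearing the new market: 17 - 2P = P + 1, so P = 16/3 ≈ 5.3333 and q = 19/3 ≈ 6.3333.
%ΔP = (5.3333 − 6) / 6 × 100 = -11.11%.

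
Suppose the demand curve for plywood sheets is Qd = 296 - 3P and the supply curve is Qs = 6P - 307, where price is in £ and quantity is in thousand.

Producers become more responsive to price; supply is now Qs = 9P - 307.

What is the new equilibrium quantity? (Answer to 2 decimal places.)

145.25

Solve the original market: 296 - 3P = 6P - 307, hence P = 67 and Q = 95.
The shock moves the curves to Qd = 296 - 3P and Qs = 9P - 307.
New equilibrium: 296 - 3P = 9P - 307 ⇒ 603 = 12P ⇒ P = 50.25, Q = 145.25.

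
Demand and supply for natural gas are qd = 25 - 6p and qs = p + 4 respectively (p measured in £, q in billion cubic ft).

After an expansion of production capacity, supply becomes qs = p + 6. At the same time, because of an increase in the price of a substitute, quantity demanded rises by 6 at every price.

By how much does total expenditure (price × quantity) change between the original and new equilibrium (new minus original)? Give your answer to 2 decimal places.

Initially, 25 - 6p = p + 4, so 21 = 7p and p = 3, q = 7.
With the change applied: demand qd = 31 - 6p, supply qs = p + 6.
Clearing the new market: 31 - 6p = p + 6, so p = 25/7 ≈ 3.5714 and q = 67/7 ≈ 9.5714.
Expenditure moves from 3×7 = 21 to 3.5714×9.5714 = 34.1837; change = +13.18.

+13.18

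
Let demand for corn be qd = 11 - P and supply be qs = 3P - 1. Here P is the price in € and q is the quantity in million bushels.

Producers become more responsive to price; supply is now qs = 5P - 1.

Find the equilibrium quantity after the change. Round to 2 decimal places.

9.00

Before the shock: 11 - P = 3P - 1 ⇒ 12 = 4P ⇒ P = 3, q = 8.
The shock moves the curves to qd = 11 - P and qs = 5P - 1.
Setting them equal: 11 - P = 5P - 1 → 12 = 6P, so P = 2 and q = 9.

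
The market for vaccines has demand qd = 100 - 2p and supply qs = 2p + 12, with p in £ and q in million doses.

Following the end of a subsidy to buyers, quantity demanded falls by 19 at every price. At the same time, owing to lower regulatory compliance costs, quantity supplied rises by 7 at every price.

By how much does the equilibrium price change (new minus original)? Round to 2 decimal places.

-6.50

Solve the original market: 100 - 2p = 2p + 12, hence p = 22 and q = 56.
After the shift, demand is qd = 81 - 2p and supply is qs = 2p + 19.
New equilibrium: 81 - 2p = 2p + 19 ⇒ 62 = 4p ⇒ p = 15.5, q = 50.
Δp = 15.5 − 22 = -6.50.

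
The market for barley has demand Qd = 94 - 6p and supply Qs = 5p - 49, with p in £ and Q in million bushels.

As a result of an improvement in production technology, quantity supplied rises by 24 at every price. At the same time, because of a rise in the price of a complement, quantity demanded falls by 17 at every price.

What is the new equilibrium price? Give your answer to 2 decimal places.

9.27

Initially, 94 - 6p = 5p - 49, so 143 = 11p and p = 13, Q = 16.
After the shift, demand is Qd = 77 - 6p and supply is Qs = 5p - 25.
Setting them equal: 77 - 6p = 5p - 25 → 102 = 11p, so p = 102/11 ≈ 9.2727 and Q = 235/11 ≈ 21.3636.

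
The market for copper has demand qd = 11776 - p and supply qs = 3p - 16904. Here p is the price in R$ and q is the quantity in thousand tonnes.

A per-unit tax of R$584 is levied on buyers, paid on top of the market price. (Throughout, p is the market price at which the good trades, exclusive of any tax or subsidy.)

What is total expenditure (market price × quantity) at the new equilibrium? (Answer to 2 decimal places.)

29276032.00

Solve the original market: 11776 - p = 3p - 16904, hence p = 7170 and q = 4606.
Since buyers pay the price plus the tax, the effective demand curve becomes qd = 11192 - p.
New equilibrium: 11192 - p = 3p - 16904 ⇒ 28096 = 4p ⇒ p = 7024, q = 4168.
New expenditure = 7024 × 4168 = 29276032.00.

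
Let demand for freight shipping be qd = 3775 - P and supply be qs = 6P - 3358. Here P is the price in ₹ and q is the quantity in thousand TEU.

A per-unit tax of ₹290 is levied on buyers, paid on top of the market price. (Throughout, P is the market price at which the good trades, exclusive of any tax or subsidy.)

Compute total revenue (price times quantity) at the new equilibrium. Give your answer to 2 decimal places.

2451190.53

Original equilibrium: 3775 - P = 6P - 3358 gives 7133 = 7P, so P = 1019 and q = 2756.
Since buyers pay the price plus the tax, the effective demand curve becomes qd = 3485 - P.
Setting them equal: 3485 - P = 6P - 3358 → 6843 = 7P, so P = 6843/7 ≈ 977.5714 and q = 17552/7 ≈ 2507.4286.
New expenditure = 977.5714 × 2507.4286 = 2451190.53.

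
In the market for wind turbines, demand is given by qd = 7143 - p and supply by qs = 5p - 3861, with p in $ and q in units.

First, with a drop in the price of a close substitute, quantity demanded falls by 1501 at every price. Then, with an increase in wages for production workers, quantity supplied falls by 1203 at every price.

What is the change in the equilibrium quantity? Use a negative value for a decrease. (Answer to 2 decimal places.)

-1451.33

Original equilibrium: 7143 - p = 5p - 3861 gives 11004 = 6p, so p = 1834 and q = 5309.
The new curves are qd = 5642 - p (demand) and qs = 5p - 5064 (supply).
New equilibrium: 5642 - p = 5p - 5064 ⇒ 10706 = 6p ⇒ p = 5353/3 ≈ 1784.3333, q = 11573/3 ≈ 3857.6667.
Δq = 3857.6667 − 5309 = -1451.33.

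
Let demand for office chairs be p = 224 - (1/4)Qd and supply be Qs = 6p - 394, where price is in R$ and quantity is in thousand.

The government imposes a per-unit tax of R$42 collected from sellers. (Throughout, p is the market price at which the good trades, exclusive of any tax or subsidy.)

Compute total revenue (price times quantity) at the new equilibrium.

Initially, 896 - 4p = 6p - 394, so 1290 = 10p and p = 129, Q = 380.
Since sellers keep the price net of the tax, the effective supply curve becomes Qs = 6p - 646.
New equilibrium: 896 - 4p = 6p - 646 ⇒ 1542 = 10p ⇒ p = 154.2, Q = 279.2.
New expenditure = 154.2 × 279.2 = 43052.64.

43052.64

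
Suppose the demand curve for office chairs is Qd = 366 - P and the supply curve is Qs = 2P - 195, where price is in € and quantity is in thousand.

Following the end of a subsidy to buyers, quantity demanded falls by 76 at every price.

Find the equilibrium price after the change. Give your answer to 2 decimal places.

Before the shock: 366 - P = 2P - 195 ⇒ 561 = 3P ⇒ P = 187, Q = 179.
After the shift, demand is Qd = 290 - P and supply is Qs = 2P - 195.
Equate the new curves: 290 - P = 2P - 195, giving 485 = 3P, P = 485/3 ≈ 161.6667, Q = 385/3 ≈ 128.3333.

161.67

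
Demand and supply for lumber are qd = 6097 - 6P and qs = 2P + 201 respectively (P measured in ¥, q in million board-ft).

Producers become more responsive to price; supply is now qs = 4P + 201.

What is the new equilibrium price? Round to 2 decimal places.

Initially, 6097 - 6P = 2P + 201, so 5896 = 8P and P = 737, q = 1675.
After the shift, demand is qd = 6097 - 6P and supply is qs = 4P + 201.
Setting them equal: 6097 - 6P = 4P + 201 → 5896 = 10P, so P = 589.6 and q = 2559.4.

589.60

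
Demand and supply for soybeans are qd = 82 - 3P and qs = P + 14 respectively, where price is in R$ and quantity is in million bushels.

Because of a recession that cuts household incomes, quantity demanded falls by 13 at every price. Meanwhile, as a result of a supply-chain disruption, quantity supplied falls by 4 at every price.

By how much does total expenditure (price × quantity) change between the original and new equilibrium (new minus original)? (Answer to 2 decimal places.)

-161.94

Initially, 82 - 3P = P + 14, so 68 = 4P and P = 17, q = 31.
After the shift, demand is qd = 69 - 3P and supply is qs = P + 10.
New equilibrium: 69 - 3P = P + 10 ⇒ 59 = 4P ⇒ P = 14.75, q = 24.75.
Expenditure moves from 17×31 = 527 to 14.75×24.75 = 365.0625; change = -161.94.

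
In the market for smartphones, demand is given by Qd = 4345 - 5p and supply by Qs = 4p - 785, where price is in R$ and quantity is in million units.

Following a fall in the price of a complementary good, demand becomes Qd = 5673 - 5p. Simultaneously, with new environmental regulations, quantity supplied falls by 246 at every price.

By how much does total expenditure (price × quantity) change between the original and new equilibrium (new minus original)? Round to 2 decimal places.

Original equilibrium: 4345 - 5p = 4p - 785 gives 5130 = 9p, so p = 570 and Q = 1495.
The new curves are Qd = 5673 - 5p (demand) and Qs = 4p - 1031 (supply).
New equilibrium: 5673 - 5p = 4p - 1031 ⇒ 6704 = 9p ⇒ p = 6704/9 ≈ 744.8889, Q = 17537/9 ≈ 1948.5556.
Expenditure moves from 570×1495 = 852150 to 744.8889×1948.5556 = 1451457.3827; change = +599307.38.

+599307.38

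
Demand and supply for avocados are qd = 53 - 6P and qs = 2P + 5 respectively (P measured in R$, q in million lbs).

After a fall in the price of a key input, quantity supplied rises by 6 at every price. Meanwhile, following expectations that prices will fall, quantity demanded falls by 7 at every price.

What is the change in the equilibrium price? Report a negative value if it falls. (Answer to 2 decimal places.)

-1.63

Before the shock: 53 - 6P = 2P + 5 ⇒ 48 = 8P ⇒ P = 6, q = 17.
With the change applied: demand qd = 46 - 6P, supply qs = 2P + 11.
New equilibrium: 46 - 6P = 2P + 11 ⇒ 35 = 8P ⇒ P = 4.375, q = 19.75.
ΔP = 4.375 − 6 = -1.63.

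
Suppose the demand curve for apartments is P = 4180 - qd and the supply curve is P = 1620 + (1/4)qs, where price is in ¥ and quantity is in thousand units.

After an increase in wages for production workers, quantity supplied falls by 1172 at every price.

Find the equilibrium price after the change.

2366.4

Initially, 4180 - P = 4P - 6480, so 10660 = 5P and P = 2132, q = 2048.
The new curves are qd = 4180 - P (demand) and qs = 4P - 7652 (supply).
Equate the new curves: 4180 - P = 4P - 7652, giving 11832 = 5P, P = 2366.4, q = 1813.6.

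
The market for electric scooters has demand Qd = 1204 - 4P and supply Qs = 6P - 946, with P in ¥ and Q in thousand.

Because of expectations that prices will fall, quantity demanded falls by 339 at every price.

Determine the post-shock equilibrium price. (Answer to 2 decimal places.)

181.10

Before the shock: 1204 - 4P = 6P - 946 ⇒ 2150 = 10P ⇒ P = 215, Q = 344.
After the shift, demand is Qd = 865 - 4P and supply is Qs = 6P - 946.
New equilibrium: 865 - 4P = 6P - 946 ⇒ 1811 = 10P ⇒ P = 181.1, Q = 140.6.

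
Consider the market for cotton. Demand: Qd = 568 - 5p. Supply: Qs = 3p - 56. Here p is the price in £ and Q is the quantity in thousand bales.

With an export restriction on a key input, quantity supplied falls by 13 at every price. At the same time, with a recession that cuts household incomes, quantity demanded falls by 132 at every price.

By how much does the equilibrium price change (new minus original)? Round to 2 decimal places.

-14.88

Before the shock: 568 - 5p = 3p - 56 ⇒ 624 = 8p ⇒ p = 78, Q = 178.
The new curves are Qd = 436 - 5p (demand) and Qs = 3p - 69 (supply).
Clearing the new market: 436 - 5p = 3p - 69, so p = 63.125 and Q = 120.375.
Δp = 63.125 − 78 = -14.88.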